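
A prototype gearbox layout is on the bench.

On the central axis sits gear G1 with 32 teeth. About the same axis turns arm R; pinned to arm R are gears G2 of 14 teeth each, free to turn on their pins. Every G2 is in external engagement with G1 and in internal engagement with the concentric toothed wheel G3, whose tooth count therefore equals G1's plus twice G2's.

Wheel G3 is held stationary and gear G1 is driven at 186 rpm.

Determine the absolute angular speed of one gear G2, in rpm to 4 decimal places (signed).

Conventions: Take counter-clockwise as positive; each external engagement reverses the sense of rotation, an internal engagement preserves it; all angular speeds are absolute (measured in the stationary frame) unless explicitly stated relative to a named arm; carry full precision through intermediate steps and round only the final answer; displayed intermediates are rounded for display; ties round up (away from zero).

recognized (axles ride arm R): planetary set, 32/14/60 teeth
normalise by the input: solve with ω_sun = 1, then scale by 186 rpm
ring teeth: 32 + 2·14 = 60
32(ω_sun−ω_arm) = −60(ω_ring−ω_arm),  ω_ring = 0, ω_sun = 1
32(1−ω_arm) = −60(0−ω_arm)  ⇒  92·ω_arm = 32  ⇒  ω_arm = 8/23
sun–planet mesh: 32·(1−8/23) = −14·(ω_p−ω_arm)  ⇒  ω_p−ω_arm = -240/161
ω_p = 8/23 − 240/161 = -8/7
scale: ω_p = -8/7 × 186 rpm = -212.5714 rpm

-212.5714 rpm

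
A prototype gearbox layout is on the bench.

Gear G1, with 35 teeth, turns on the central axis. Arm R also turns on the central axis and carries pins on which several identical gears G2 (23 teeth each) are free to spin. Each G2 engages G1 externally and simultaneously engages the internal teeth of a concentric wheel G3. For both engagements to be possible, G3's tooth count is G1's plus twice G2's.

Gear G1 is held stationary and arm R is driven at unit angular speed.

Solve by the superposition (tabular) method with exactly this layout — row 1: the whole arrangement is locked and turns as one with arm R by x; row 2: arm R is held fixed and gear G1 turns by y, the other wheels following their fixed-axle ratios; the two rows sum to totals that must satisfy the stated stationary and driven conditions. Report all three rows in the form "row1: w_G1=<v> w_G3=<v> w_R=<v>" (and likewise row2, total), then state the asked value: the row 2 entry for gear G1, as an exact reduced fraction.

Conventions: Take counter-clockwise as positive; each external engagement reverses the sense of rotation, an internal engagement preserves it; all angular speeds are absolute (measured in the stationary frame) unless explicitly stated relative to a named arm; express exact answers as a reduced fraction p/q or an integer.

row1: w_G1=1 w_G3=1 w_R=1
row2: w_G1=-1 w_G3=35/81 w_R=0
total: w_G1=0 w_G3=116/81 w_R=1
asked value: -1

planetary set (35T centre, 23T on arm, 81T internal) — Willis relation
row 1 — lock + rotate with arm: ω_sun = ω_ring = ω_arm = x
row 2 (arm held, sun turns y): ω_ring = −(35/81)·y, ω_arm = 0
boundary: total ω_sun = x + y = 0 and total ω_arm = x = 1  ⇒  y = -1, x = 1
row 2 ring = −(35/81)·(-1) = 35/81
totals (row 1 + row 2): sun 1 + (-1) = 0, ring 1 + 35/81 = 116/81, arm 1 + 0 = 1
asked cell (row2, sun) = -1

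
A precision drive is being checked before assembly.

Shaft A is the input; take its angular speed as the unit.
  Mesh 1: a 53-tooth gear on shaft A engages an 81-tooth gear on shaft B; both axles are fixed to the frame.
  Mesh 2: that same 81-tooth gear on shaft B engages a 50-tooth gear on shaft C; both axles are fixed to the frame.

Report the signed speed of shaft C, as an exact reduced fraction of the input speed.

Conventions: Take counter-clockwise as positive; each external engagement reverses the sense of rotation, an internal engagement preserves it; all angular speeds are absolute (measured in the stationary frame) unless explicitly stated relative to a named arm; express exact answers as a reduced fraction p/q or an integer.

53/50

2-mesh fixed-axis compound train (all bearings frame-fixed)
mesh 1 [53T→81T]: |ω|/ω_in = 1×53/81 = 53/81, sense flips to −
mesh 2 [81T→50T]: |ω|/ω_in = (53/81)×81/50 = 53/50, sense flips to +
signed output speed (× input speed) = 53/50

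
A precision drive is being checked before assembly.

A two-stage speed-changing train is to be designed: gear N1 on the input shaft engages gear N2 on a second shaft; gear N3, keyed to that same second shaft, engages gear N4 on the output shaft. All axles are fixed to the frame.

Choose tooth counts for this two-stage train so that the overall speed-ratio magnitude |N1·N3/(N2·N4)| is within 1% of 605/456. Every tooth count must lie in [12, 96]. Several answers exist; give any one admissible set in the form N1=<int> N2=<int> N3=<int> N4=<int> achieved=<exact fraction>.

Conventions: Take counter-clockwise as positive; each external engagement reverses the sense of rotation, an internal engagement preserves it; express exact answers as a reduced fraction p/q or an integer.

N1=22 N2=12 N3=55 N4=76 achieved=605/456

class = fixed-axis compound train [2-stage, 605/456 wanted]
target = 605/456 in lowest terms: an exact hit needs N1·N3 = k·605 and N2·N4 = k·456 for one integer k, every count in [12, 96]; additionally prefer no 1:1 stage (N1 ≠ N2, N3 ≠ N4)
k = 1: no 1:1-free in-range split of k·605 and k·456 into factor pairs; take k = 2
k = 2: N1·N3 = 1210 = 22·55, N2·N4 = 912 = 12·76
achieved = 22·55/(12·76) = 605/456; |achieved − target| = 0 ≤ 121/9120 ✓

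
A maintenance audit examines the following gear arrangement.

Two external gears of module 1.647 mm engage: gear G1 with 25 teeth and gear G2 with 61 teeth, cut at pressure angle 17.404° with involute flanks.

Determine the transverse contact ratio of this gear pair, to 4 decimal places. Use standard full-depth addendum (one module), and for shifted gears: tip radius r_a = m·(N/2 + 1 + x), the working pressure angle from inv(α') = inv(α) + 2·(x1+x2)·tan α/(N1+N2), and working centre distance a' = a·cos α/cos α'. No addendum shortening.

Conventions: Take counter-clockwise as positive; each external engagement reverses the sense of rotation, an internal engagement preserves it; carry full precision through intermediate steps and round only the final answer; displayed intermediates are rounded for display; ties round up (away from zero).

1.8388

topology: single-mesh involute geometry — m = 1.647, 25T/61T pair
base radii: r_b1 = 19.644993, r_b2 = 47.933783
tip radii: r_a1 = 22.234500, r_a2 = 51.880500
no profile shift: α' = α, a' = a
action lengths: √(r_a1²−r_b1²) = 10.413801, √(r_a2²−r_b2²) = 19.847890
base pitch p_b = π·m·cos α = 4.937325
CR = (10.413801 + 19.847890 − 70.821000·sin 17.40400°)/4.937325 = 1.838770
contact ratio ≈ 1.8388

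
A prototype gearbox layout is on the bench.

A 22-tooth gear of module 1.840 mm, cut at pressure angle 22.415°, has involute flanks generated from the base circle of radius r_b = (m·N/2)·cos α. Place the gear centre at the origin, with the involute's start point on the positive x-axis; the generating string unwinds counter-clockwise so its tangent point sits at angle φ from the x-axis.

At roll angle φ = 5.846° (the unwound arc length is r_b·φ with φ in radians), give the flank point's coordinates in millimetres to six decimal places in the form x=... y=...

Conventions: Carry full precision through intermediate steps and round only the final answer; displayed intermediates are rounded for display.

recognized (one wheel, involute flank): single-mesh tooth geometry, m = 1.840, N = 22
pitch radius r_p = m·N/2 = 1.840·22/2 = 20.240000
base radius r_b = r_p·cos α = 20.240000·cos 22.415° = 18.710792
roll angle φ = 5.846° = 0.10203195 rad
x = r_b·(cos φ + φ·sin φ) = 18.807933
y = r_b·(sin φ − φ·cos φ) = 0.006618

x=18.807933 y=0.006618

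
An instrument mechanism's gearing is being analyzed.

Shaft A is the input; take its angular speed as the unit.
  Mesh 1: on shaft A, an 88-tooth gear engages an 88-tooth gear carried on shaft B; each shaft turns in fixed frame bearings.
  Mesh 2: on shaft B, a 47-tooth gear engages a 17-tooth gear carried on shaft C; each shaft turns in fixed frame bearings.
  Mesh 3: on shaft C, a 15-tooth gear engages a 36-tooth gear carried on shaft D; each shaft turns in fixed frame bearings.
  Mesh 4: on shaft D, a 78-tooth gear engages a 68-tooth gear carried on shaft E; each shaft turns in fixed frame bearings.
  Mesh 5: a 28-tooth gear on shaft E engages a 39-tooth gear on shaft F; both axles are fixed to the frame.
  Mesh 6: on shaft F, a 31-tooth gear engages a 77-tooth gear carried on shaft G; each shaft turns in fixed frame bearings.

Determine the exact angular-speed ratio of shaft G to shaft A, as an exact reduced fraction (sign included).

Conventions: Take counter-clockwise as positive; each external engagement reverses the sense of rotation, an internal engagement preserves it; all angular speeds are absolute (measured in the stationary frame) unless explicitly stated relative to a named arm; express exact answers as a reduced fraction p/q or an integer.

class = fixed-axis compound train [6 meshes; 6 ratios multiply, 6 sense flips]
mesh 1 [88T→88T]: running ratio 1, sense −
mesh 2 [47T→17T]: running ratio 47/17, sense +
mesh 3 [15T→36T]: running ratio 235/204, sense −
mesh 4 [78T→68T]: running ratio 3055/2312, sense +
mesh 5 [28T→39T]: running ratio 1645/1734, sense −
mesh 6 [31T→77T]: running ratio 7285/19074, sense +
ω_out/ω_in = 7285/19074

7285/19074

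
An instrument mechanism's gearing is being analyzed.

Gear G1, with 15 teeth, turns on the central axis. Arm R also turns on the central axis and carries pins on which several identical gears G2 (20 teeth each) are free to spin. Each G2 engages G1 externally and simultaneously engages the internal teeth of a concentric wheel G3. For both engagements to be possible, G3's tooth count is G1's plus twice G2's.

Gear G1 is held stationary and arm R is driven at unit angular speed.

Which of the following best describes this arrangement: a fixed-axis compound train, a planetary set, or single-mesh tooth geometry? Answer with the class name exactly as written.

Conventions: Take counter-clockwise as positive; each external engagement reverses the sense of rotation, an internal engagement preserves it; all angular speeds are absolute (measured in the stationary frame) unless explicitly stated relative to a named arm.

topology: planetary set — G1 15T / G2 20T / G3 55T, arm = carrier (Willis)
classification: planetary set

planetary set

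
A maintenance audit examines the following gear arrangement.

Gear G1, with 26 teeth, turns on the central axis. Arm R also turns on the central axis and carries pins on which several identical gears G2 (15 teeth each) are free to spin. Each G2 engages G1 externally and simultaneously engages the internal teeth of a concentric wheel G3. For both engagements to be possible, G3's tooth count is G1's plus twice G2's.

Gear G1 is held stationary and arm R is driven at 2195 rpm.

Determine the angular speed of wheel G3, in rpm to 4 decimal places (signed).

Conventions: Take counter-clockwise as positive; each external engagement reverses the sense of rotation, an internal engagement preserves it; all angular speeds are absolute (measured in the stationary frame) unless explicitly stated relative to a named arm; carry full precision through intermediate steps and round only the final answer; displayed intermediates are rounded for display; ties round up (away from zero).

recognized (axles ride arm R): planetary set, 26/15/56 teeth
normalise by the input: solve with ω_arm = 1, then scale by 2195 rpm
ring teeth: 26 + 2·15 = 56
26(ω_sun−ω_arm) = −56(ω_ring−ω_arm),  ω_sun = 0, ω_arm = 1
ω_ring = 1 − (26/56)(0−1) = 41/28
scale: ω_ring = 41/28 × 2195 rpm = +3214.1071 rpm

+3214.1071 rpm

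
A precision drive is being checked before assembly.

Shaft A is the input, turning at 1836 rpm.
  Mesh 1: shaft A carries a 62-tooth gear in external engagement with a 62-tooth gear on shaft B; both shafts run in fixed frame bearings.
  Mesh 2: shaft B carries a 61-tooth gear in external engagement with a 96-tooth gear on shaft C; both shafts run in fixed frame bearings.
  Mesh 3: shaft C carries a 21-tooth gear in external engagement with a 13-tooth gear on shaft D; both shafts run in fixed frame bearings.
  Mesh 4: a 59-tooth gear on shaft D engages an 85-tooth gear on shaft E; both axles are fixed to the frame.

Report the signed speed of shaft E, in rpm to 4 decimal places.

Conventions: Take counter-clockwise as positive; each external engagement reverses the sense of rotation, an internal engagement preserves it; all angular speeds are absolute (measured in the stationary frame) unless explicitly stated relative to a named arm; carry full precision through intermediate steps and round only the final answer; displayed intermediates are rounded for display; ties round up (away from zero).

+1308.0981 rpm

recognized (5 fixed axles, 4 meshes): fixed-axis compound train
mesh 1 [62T→62T]: ω = 1836.0000×62/62 = 1836.0000 rpm, sense flips to −
mesh 2 [61T→96T]: ω = 1836.0000×61/96 = 1166.6250 rpm, sense flips to +
mesh 3 [21T→13T]: ω = 1166.6250×21/13 = 1884.5481 rpm, sense flips to −
mesh 4 [59T→85T]: ω = 1884.5481×59/85 = 1308.0981 rpm, sense flips to +
signed output speed = +1308.0981 rpm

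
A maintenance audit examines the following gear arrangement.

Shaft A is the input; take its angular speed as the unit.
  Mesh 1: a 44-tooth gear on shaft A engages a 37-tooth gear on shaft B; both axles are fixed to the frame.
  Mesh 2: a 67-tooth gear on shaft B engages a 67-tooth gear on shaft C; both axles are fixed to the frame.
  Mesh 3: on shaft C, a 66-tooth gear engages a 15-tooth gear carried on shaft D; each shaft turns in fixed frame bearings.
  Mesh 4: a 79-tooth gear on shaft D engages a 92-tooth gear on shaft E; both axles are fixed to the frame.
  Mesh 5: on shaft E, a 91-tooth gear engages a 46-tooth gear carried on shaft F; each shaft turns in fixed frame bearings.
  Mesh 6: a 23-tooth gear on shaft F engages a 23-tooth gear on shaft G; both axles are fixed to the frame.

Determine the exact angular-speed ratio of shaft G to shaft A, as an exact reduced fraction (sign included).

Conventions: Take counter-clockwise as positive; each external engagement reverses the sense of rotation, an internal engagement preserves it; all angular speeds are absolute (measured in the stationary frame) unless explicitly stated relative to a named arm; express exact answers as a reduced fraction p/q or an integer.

869869/97865

class = fixed-axis compound train [6 meshes; 6 ratios multiply, 6 sense flips]
mesh 1 [44T→37T]: running ratio 44/37, sense −
mesh 2 [67T→67T]: running ratio 44/37, sense +
mesh 3 [66T→15T]: running ratio 968/185, sense −
mesh 4 [79T→92T]: running ratio 19118/4255, sense +
mesh 5 [91T→46T]: running ratio 869869/97865, sense −
mesh 6 [23T→23T]: running ratio 869869/97865, sense +
ω_out/ω_in = 869869/97865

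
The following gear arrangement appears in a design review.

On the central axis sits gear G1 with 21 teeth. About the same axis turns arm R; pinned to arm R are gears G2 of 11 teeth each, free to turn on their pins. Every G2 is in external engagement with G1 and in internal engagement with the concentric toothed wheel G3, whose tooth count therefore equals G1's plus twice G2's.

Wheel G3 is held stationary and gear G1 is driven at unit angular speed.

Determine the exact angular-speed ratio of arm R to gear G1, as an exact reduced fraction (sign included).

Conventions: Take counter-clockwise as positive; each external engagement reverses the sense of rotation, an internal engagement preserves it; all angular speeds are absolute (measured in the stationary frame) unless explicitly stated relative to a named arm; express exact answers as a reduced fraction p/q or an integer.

21/64

topology: planetary set — G1 21T / G2 11T / G3 43T, arm = carrier (Willis)
ring teeth: 21 + 2·11 = 43
21(ω_sun−ω_arm) = −43(ω_ring−ω_arm),  ω_ring = 0, ω_sun = 1
21(1−ω_arm) = −43(0−ω_arm)  ⇒  64·ω_arm = 21  ⇒  ω_arm = 21/64
ω_out/ω_in = 21/64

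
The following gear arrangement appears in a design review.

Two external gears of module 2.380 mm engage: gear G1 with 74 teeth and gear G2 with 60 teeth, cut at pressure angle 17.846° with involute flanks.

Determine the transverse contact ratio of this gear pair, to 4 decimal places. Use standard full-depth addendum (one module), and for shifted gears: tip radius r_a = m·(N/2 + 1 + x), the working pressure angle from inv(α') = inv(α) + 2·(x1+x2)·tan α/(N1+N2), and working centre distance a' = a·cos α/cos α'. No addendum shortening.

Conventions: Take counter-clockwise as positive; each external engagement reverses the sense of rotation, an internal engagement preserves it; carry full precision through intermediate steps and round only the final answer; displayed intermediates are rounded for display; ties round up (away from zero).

recognized (one external pair, fixed centres): single-mesh tooth geometry, m = 2.380, N1 = 74, N2 = 60
base radii: r_b1 = 83.822875, r_b2 = 67.964493
tip radii: r_a1 = 90.440000, r_a2 = 73.780000
no profile shift: α' = α, a' = a
action lengths: √(r_a1²−r_b1²) = 33.957609, √(r_a2²−r_b2²) = 28.710905
base pitch p_b = π·m·cos α = 7.117225
CR = (33.957609 + 28.710905 − 159.460000·sin 17.84600°)/7.117225 = 1.939023
contact ratio ≈ 1.9390

1.9390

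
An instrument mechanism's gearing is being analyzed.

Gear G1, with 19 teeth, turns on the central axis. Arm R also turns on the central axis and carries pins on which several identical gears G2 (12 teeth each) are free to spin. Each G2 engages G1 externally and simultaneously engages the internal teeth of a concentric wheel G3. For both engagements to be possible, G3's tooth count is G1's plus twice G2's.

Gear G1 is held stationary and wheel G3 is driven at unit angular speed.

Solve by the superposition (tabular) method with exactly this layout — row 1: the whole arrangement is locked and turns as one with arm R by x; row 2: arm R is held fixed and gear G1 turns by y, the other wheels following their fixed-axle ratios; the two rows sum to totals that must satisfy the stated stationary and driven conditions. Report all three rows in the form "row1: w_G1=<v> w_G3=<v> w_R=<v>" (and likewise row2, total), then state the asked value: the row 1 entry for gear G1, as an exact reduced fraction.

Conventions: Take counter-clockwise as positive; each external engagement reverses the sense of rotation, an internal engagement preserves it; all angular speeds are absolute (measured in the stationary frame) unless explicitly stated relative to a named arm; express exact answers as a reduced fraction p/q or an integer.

planetary set (19T centre, 12T on arm, 43T internal) — Willis relation
row 1 — lock + rotate with arm: ω_sun = ω_ring = ω_arm = x
row 2: sun turns y, ring = −(19/43)·y, arm 0
boundary: total ω_sun = x + y = 0 and total ω_ring = x − (19/43)·y = 1  ⇒  y = -43/62, x = 43/62
row 2 ring = −(19/43)·(-43/62) = 19/62
totals (row 1 + row 2): sun 43/62 + (-43/62) = 0, ring 43/62 + 19/62 = 1, arm 43/62 + 0 = 43/62
asked cell (row1, sun) = 43/62

row1: w_G1=43/62 w_G3=43/62 w_R=43/62
row2: w_G1=-43/62 w_G3=19/62 w_R=0
total: w_G1=0 w_G3=1 w_R=43/62
asked value: 43/62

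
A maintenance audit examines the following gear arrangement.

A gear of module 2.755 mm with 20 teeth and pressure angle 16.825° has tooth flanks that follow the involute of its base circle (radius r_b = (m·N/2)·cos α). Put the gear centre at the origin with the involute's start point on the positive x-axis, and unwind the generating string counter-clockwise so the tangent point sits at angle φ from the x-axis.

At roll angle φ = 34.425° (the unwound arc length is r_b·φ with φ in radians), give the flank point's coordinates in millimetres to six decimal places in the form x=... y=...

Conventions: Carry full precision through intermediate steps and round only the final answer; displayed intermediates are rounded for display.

single-mesh involute tooth geometry (20T wheel at module 2.755)
pitch radius r_p = m·N/2 = 2.755·20/2 = 27.550000
base radius r_b = r_p·cos α = 27.550000·cos 16.825° = 26.370675
roll angle φ = 34.425° = 0.60082959 rad
x = r_b·(cos φ + φ·sin φ) = 30.709497
y = r_b·(sin φ − φ·cos φ) = 1.838630

x=30.709497 y=1.838630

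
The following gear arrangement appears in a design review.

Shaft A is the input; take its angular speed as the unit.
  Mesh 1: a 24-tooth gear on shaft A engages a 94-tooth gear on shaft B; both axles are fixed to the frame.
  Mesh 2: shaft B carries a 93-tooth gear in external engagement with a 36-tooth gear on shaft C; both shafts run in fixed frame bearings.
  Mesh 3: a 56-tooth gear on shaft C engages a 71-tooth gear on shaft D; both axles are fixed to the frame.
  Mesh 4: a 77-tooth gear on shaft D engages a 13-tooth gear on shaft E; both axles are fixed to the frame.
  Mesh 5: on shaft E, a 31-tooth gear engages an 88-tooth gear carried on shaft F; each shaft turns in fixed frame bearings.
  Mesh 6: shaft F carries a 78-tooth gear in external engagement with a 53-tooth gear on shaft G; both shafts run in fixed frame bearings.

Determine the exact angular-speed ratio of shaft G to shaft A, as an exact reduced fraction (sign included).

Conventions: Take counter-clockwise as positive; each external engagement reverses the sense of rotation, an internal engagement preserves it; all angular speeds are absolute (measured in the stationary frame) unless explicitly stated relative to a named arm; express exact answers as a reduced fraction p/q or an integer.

class = fixed-axis compound train [6 meshes; 6 ratios multiply, 6 sense flips]
mesh 1 [24T→94T]: running ratio 12/47, sense −
mesh 2 [93T→36T]: running ratio 31/47, sense +
mesh 3 [56T→71T]: running ratio 1736/3337, sense −
mesh 4 [77T→13T]: running ratio 133672/43381, sense +
mesh 5 [31T→88T]: running ratio 47089/43381, sense −
mesh 6 [78T→53T]: running ratio 282534/176861, sense +
ω_out/ω_in = 282534/176861

282534/176861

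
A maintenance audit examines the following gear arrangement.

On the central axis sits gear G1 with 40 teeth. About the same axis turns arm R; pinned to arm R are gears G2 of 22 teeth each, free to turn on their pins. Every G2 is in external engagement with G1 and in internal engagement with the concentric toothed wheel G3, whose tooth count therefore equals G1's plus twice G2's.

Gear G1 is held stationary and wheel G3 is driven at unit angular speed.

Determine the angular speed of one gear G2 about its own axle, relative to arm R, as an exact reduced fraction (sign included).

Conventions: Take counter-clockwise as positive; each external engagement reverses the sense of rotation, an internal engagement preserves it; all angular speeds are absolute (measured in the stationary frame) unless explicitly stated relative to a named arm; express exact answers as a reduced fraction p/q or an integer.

420/341

recognized (axles ride arm R): planetary set, 40/22/84 teeth
ring teeth: 40 + 2·22 = 84
40(ω_sun−ω_arm) = −84(ω_ring−ω_arm),  ω_sun = 0, ω_ring = 1
40(0−ω_arm) = −84(1−ω_arm)  ⇒  124·ω_arm = 84  ⇒  ω_arm = 21/31
sun–planet mesh: 40·(0−21/31) = −22·(ω_p−ω_arm)  ⇒  ω_p−ω_arm = 420/341
exact speed ratio = 420/341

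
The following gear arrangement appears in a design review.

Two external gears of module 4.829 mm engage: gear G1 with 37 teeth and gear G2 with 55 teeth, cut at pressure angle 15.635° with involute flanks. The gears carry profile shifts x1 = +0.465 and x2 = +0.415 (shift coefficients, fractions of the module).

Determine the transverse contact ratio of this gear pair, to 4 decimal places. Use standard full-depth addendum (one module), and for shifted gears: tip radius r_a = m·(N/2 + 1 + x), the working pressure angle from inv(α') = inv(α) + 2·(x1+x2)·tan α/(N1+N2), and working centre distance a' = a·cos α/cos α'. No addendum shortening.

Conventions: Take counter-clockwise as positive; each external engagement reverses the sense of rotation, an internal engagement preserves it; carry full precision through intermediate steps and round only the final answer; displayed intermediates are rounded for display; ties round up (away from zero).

class = single-mesh tooth geometry [involute pair 37T × 55T, m = 4.829]
base radii: r_b1 = 86.030881, r_b2 = 127.883742
tip radii: r_a1 = 96.410985, r_a2 = 139.630535
inv(α') = inv(15.635°) + 2·(+0.465+0.415)·tan α/(37+55) = 0.01233530  ⇒  α' = 18.81454°
a' = a·cos α / cos α' = 222.1340·cos 15.635°/cos 18.81454° = 225.989834
action lengths: √(r_a1²−r_b1²) = 43.517417, √(r_a2²−r_b2²) = 56.057425
base pitch p_b = π·m·cos α = 14.609405
CR = (43.517417 + 56.057425 − 225.989834·sin 18.81454°)/14.609405 = 1.827028
contact ratio ≈ 1.8270

1.8270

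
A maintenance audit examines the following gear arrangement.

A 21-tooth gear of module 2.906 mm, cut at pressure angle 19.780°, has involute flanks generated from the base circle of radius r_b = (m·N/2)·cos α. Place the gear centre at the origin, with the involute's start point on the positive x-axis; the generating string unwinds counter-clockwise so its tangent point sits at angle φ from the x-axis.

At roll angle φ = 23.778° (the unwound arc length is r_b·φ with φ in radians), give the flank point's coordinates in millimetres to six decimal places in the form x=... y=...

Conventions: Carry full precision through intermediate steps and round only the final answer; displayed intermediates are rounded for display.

x=31.079828 y=0.672377

single-mesh involute tooth geometry (21T wheel at module 2.906)
pitch radius r_p = m·N/2 = 2.906·21/2 = 30.513000
base radius r_b = r_p·cos α = 30.513000·cos 19.780° = 28.712701
roll angle φ = 23.778° = 0.41500439 rad
x = r_b·(cos φ + φ·sin φ) = 31.079828
y = r_b·(sin φ − φ·cos φ) = 0.672377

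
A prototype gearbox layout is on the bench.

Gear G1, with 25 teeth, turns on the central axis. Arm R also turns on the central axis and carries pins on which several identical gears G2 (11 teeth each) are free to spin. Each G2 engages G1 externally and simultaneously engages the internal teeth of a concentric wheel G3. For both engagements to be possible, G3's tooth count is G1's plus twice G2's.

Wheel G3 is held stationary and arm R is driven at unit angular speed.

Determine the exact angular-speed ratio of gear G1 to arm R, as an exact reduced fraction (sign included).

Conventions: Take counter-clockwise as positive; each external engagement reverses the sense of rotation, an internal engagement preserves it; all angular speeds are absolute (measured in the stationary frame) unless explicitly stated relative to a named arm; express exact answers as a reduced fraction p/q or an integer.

planetary set (25T centre, 11T on arm, 47T internal) — Willis relation
ring teeth: 25 + 2·11 = 47
25(ω_sun−ω_arm) = −47(ω_ring−ω_arm),  ω_ring = 0, ω_arm = 1
ω_sun = 1 − (47/25)(0−1) = 72/25
ω_out/ω_in = 72/25

72/25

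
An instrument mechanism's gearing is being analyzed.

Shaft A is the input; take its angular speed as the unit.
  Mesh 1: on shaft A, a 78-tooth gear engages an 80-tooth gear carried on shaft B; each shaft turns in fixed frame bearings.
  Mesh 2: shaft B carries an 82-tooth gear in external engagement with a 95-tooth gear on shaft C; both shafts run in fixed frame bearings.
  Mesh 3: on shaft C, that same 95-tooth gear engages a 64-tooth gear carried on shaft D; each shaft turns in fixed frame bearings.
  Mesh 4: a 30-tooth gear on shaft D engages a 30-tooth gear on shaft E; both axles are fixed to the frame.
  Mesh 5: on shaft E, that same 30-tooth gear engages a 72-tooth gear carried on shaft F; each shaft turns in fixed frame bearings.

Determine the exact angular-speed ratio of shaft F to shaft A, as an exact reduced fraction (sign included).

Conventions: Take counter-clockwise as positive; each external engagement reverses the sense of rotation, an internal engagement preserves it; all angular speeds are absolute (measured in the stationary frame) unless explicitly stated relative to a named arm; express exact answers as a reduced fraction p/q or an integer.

class = fixed-axis compound train [5 meshes; 5 ratios multiply, 5 sense flips]
mesh 1 [78T→80T]: running ratio 39/40, sense −
mesh 2 [82T→95T]: running ratio 1599/1900, sense +
mesh 3 [95T→64T]: running ratio 1599/1280, sense −
mesh 4 [30T→30T]: running ratio 1599/1280, sense +
mesh 5 [30T→72T]: running ratio 533/1024, sense −
ω_out/ω_in = -533/1024

-533/1024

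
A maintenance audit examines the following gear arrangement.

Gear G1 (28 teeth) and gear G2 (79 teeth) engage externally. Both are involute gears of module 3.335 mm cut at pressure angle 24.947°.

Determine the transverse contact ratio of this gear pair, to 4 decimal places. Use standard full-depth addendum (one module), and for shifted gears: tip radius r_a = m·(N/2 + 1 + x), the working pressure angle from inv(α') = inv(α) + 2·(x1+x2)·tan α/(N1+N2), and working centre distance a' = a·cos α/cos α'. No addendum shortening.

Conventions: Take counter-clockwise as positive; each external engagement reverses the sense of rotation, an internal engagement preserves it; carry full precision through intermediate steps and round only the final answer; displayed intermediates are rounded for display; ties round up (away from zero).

single-mesh involute tooth geometry (28T engaging 79T at module 3.335)
base radii: r_b1 = 42.333745, r_b2 = 119.441638
tip radii: r_a1 = 50.025000, r_a2 = 135.067500
no profile shift: α' = α, a' = a
action lengths: √(r_a1²−r_b1²) = 26.652479, √(r_a2²−r_b2²) = 63.062863
base pitch p_b = π·m·cos α = 9.499670
CR = (26.652479 + 63.062863 − 178.422500·sin 24.94700°)/9.499670 = 1.522195
contact ratio ≈ 1.5222

1.5222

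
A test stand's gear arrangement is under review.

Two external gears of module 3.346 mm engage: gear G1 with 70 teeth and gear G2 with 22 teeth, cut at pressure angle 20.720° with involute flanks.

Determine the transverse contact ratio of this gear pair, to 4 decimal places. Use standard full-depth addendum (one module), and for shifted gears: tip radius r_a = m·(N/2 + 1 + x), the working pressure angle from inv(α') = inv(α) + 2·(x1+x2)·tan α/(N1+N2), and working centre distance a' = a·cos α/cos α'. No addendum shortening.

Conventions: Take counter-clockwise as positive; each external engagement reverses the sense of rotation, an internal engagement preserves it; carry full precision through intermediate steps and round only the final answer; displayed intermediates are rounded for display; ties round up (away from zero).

1.6606

topology: single-mesh involute geometry — m = 3.346, 70T/22T pair
base radii: r_b1 = 109.535394, r_b2 = 34.425410
tip radii: r_a1 = 120.456000, r_a2 = 40.152000
no profile shift: α' = α, a' = a
action lengths: √(r_a1²−r_b1²) = 50.116319, √(r_a2²−r_b2²) = 20.665776
base pitch p_b = π·m·cos α = 9.831874
CR = (50.116319 + 20.665776 − 153.916000·sin 20.72000°)/9.831874 = 1.660559
contact ratio ≈ 1.6606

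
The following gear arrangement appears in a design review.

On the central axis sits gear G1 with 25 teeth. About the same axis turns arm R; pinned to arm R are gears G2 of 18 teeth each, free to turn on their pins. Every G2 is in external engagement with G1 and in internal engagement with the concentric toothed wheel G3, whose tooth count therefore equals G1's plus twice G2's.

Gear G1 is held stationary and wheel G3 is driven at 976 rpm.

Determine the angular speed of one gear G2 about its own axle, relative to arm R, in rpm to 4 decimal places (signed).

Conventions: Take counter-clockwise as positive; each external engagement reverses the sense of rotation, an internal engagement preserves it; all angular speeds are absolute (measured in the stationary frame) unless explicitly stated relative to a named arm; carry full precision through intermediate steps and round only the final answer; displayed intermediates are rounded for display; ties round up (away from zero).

topology: planetary set — G1 25T / G2 18T / G3 61T, arm = carrier (Willis)
normalise by the input: solve with ω_ring = 1, then scale by 976 rpm
ring teeth: 25 + 2·18 = 61
25(ω_sun−ω_arm) = −61(ω_ring−ω_arm),  ω_sun = 0, ω_ring = 1
25(0−ω_arm) = −61(1−ω_arm)  ⇒  86·ω_arm = 61  ⇒  ω_arm = 61/86
sun–planet mesh: 25·(0−61/86) = −18·(ω_p−ω_arm)  ⇒  ω_p−ω_arm = 1525/1548
scale: ω_p−ω_arm = 1525/1548 × 976 rpm = +961.4987 rpm

+961.4987 rpm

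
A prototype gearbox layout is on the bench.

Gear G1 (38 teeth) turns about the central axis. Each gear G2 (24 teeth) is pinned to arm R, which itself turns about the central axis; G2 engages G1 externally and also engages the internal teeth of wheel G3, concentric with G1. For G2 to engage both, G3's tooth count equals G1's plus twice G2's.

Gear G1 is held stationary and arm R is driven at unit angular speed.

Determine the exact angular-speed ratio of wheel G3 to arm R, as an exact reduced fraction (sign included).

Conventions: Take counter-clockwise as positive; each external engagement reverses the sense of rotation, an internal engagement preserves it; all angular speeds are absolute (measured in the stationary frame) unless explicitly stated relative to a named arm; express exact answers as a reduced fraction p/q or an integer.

62/43

class = planetary set [G3 = 38+2·24 = 86; Willis about the carrier]
ring teeth: 38 + 2·24 = 86
38(ω_sun−ω_arm) = −86(ω_ring−ω_arm),  ω_sun = 0, ω_arm = 1
ω_ring = 1 − (38/86)(0−1) = 62/43
ω_out/ω_in = 62/43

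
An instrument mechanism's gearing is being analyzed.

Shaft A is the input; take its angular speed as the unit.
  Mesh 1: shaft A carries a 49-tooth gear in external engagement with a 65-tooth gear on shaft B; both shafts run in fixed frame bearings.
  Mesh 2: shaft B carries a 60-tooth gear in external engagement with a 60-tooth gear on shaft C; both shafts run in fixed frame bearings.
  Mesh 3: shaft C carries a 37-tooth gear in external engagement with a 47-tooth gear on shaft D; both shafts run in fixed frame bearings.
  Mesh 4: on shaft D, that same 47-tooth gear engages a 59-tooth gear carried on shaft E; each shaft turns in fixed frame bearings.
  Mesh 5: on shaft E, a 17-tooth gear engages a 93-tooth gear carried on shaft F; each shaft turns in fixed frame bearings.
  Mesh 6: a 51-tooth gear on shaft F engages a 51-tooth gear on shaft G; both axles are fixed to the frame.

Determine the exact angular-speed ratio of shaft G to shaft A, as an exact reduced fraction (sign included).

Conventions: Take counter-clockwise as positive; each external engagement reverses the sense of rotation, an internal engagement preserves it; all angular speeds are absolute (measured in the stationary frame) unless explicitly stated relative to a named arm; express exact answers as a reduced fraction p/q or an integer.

30821/356655

class = fixed-axis compound train [6 meshes; 6 ratios multiply, 6 sense flips]
mesh 1 [49T→65T]: running ratio 49/65, sense −
mesh 2 [60T→60T]: running ratio 49/65, sense +
mesh 3 [37T→47T]: running ratio 1813/3055, sense −
mesh 4 [47T→59T]: running ratio 1813/3835, sense +
mesh 5 [17T→93T]: running ratio 30821/356655, sense −
mesh 6 [51T→51T]: running ratio 30821/356655, sense +
ω_out/ω_in = 30821/356655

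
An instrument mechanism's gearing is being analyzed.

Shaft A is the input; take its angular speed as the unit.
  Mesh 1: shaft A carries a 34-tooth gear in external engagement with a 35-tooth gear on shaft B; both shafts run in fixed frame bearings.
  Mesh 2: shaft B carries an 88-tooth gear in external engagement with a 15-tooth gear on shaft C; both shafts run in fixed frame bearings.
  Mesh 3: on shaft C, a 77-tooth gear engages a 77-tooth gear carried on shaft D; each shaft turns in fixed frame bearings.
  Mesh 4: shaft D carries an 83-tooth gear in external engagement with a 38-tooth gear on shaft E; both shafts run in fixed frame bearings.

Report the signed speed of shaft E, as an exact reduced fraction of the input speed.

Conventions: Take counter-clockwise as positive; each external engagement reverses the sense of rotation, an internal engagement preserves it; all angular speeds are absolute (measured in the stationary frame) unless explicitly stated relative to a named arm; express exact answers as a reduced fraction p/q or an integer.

4-mesh fixed-axis compound train (all bearings frame-fixed)
mesh 1 [34T→35T]: |ω|/ω_in = 1×34/35 = 34/35, sense flips to −
mesh 2 [88T→15T]: |ω|/ω_in = (34/35)×88/15 = 2992/525, sense flips to +
mesh 3 [77T→77T]: |ω|/ω_in = (2992/525)×77/77 = 2992/525, sense flips to −
mesh 4 [83T→38T]: |ω|/ω_in = (2992/525)×83/38 = 124168/9975, sense flips to +
signed output speed (× input speed) = 124168/9975

124168/9975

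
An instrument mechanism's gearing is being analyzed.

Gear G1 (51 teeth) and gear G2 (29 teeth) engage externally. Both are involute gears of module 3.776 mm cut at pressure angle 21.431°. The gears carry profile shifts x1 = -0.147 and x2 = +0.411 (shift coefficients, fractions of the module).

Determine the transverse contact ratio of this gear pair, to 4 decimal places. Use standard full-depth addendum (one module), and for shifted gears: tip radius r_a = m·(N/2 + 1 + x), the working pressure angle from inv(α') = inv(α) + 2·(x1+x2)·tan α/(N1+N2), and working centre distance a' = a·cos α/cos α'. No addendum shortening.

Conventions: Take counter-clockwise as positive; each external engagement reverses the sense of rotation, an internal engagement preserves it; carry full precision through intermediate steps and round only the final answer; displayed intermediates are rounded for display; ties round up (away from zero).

1.5604

class = single-mesh tooth geometry [involute pair 51T × 29T, m = 3.776]
base radii: r_b1 = 89.630480, r_b2 = 50.966352
tip radii: r_a1 = 99.508928, r_a2 = 60.079936
inv(α') = inv(21.431°) + 2·(-0.147+0.411)·tan α/(51+29) = 0.02106912  ⇒  α' = 22.35017°
a' = a·cos α / cos α' = 151.0400·cos 21.431°/cos 22.35017° = 152.016771
action lengths: √(r_a1²−r_b1²) = 43.225036, √(r_a2²−r_b2²) = 31.812415
base pitch p_b = π·m·cos α = 11.042449
CR = (43.225036 + 31.812415 − 152.016771·sin 22.35017°)/11.042449 = 1.560399
contact ratio ≈ 1.5604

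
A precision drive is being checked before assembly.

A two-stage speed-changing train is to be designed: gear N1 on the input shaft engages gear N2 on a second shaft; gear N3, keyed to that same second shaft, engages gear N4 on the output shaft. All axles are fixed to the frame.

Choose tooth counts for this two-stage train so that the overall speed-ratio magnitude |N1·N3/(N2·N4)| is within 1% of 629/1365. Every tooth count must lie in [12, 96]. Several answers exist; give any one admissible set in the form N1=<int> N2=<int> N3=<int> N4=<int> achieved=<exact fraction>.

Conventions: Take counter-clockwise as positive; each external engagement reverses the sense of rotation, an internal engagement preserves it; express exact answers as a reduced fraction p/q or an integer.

N1=17 N2=15 N3=37 N4=91 achieved=629/1365

class = fixed-axis compound train [2-stage, 629/1365 wanted]
target = 629/1365 in lowest terms: an exact hit needs N1·N3 = k·629 and N2·N4 = k·1365 for one integer k, every count in [12, 96]; additionally prefer no 1:1 stage (N1 ≠ N2, N3 ≠ N4)
k = 1: N1·N3 = 629 = 17·37, N2·N4 = 1365 = 15·91
achieved = 17·37/(15·91) = 629/1365; |achieved − target| = 0 ≤ 629/136500 ✓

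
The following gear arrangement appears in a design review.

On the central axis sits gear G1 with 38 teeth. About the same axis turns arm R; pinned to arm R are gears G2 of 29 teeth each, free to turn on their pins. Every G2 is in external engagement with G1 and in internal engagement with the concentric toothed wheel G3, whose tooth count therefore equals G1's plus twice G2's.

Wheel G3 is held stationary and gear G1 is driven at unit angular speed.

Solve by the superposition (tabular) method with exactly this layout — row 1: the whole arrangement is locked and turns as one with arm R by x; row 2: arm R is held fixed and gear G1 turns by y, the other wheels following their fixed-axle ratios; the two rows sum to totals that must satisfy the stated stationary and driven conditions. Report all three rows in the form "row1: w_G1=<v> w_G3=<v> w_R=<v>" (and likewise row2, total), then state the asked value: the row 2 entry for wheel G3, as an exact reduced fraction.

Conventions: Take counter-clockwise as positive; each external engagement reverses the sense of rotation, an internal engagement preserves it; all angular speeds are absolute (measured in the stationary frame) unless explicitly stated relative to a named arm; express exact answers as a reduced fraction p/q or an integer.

class = planetary set [G3 = 38+2·29 = 96; Willis about the carrier]
row 1: whole set turns with the arm by x
superposition row 2 [arm held]: sun y, ring −(38/96)·y, arm 0
boundary: total ω_ring = x − (38/96)·y = 0 and total ω_sun = x + y = 1  ⇒  y = 48/67, x = 19/67
row 2 ring = −(38/96)·48/67 = -19/67
totals (row 1 + row 2): sun 19/67 + 48/67 = 1, ring 19/67 + (-19/67) = 0, arm 19/67 + 0 = 19/67
asked cell (row2, ring) = -19/67

row1: w_G1=19/67 w_G3=19/67 w_R=19/67
row2: w_G1=48/67 w_G3=-19/67 w_R=0
total: w_G1=1 w_G3=0 w_R=19/67
asked value: -19/67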